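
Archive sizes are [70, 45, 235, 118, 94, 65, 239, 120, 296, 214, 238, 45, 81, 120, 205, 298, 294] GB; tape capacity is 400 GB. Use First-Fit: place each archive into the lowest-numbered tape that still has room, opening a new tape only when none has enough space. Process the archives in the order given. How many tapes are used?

Put 70 GB in tape 1; 330 GB remain.
Put 45 GB in tape 1; 285 GB remain.
Put 235 GB in tape 1; 50 GB remain.
Put 118 GB in tape 2; 282 GB remain.
Put 94 GB in tape 2; 188 GB remain.
Put 65 GB in tape 2; 123 GB remain.
Put 239 GB in tape 3; 161 GB remain.
Put 120 GB in tape 2; 3 GB remain.
Put 296 GB in tape 4; 104 GB remain.
Put 214 GB in tape 5; 186 GB remain.
Put 238 GB in tape 6; 162 GB remain.
Put 45 GB in tape 1; 5 GB remain.
Put 81 GB in tape 3; 80 GB remain.
Put 120 GB in tape 5; 66 GB remain.
Put 205 GB in tape 7; 195 GB remain.
Put 298 GB in tape 8; 102 GB remain.
Put 294 GB in tape 9; 106 GB remain.
Final tapes: [70,45,235,45] [118,94,65,120] [239,81] [296] [214,120] [238] [205] [298] [294].

9 tapes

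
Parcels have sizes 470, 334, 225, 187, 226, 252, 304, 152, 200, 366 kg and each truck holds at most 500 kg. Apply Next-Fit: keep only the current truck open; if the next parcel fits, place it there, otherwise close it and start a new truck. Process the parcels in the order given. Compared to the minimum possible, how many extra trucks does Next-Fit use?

Next-Fit: [470] [334] [225,187] [226,252] [304,152] [200] [366] → 7 trucks.
Total size 2716 kg; any packing needs at least ⌈2716/500⌉ = 6 trucks.
An optimal packing achieves that bound: [470] [366] [334,152] [304,187] [252,226] [225,200] → 6 trucks.
Excess: 7 − 6 = 1.

1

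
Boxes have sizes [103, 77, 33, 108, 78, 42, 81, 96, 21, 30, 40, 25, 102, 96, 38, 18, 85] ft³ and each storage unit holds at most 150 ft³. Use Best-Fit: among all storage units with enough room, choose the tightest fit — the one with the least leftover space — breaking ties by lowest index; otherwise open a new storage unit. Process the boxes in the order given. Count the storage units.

storage unit 1: place 103 ft³, 47 ft³ left
storage unit 2: place 77 ft³, 73 ft³ left
storage unit 1: place 33 ft³, 14 ft³ left
storage unit 3: place 108 ft³, 42 ft³ left
storage unit 4: place 78 ft³, 72 ft³ left
storage unit 3: place 42 ft³, 0 ft³ left
storage unit 5: place 81 ft³, 69 ft³ left
storage unit 6: place 96 ft³, 54 ft³ left
storage unit 6: place 21 ft³, 33 ft³ left
storage unit 6: place 30 ft³, 3 ft³ left
storage unit 5: place 40 ft³, 29 ft³ left
storage unit 5: place 25 ft³, 4 ft³ left
storage unit 7: place 102 ft³, 48 ft³ left
storage unit 8: place 96 ft³, 54 ft³ left
storage unit 7: place 38 ft³, 10 ft³ left
storage unit 8: place 18 ft³, 36 ft³ left
storage unit 9: place 85 ft³, 65 ft³ left
Final storage units: [103,33] [77] [108,42] [78] [81,40,25] [96,21,30] [102,38] [96,18] [85].

9 storage units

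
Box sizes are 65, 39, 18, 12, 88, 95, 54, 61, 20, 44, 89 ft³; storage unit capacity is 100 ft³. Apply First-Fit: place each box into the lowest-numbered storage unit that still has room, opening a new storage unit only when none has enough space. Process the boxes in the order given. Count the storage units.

storage unit 1: place 65 ft³, 35 ft³ left
storage unit 2: place 39 ft³, 61 ft³ left
storage unit 1: place 18 ft³, 17 ft³ left
storage unit 1: place 12 ft³, 5 ft³ left
storage unit 3: place 88 ft³, 12 ft³ left
storage unit 4: place 95 ft³, 5 ft³ left
storage unit 2: place 54 ft³, 7 ft³ left
storage unit 5: place 61 ft³, 39 ft³ left
storage unit 5: place 20 ft³, 19 ft³ left
storage unit 6: place 44 ft³, 56 ft³ left
storage unit 7: place 89 ft³, 11 ft³ left
Final storage units: [65,18,12] [39,54] [88] [95] [61,20] [44] [89].

7 storage units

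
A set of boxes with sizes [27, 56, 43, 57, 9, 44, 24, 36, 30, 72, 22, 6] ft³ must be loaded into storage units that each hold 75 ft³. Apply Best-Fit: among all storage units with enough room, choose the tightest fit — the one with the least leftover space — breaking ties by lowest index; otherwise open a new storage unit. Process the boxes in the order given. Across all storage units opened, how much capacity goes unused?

99

Put 27 ft³ in storage unit 1; 48 ft³ remain.
Put 56 ft³ in storage unit 2; 19 ft³ remain.
Put 43 ft³ in storage unit 1; 5 ft³ remain.
Put 57 ft³ in storage unit 3; 18 ft³ remain.
Put 9 ft³ in storage unit 3; 9 ft³ remain.
Put 44 ft³ in storage unit 4; 31 ft³ remain.
Put 24 ft³ in storage unit 4; 7 ft³ remain.
Put 36 ft³ in storage unit 5; 39 ft³ remain.
Put 30 ft³ in storage unit 5; 9 ft³ remain.
Put 72 ft³ in storage unit 6; 3 ft³ remain.
Put 22 ft³ in storage unit 7; 53 ft³ remain.
Put 6 ft³ in storage unit 4; 1 ft³ remain.
7 storage units × 75 ft³ = 525 ft³; used 426 ft³; unused 99 ft³.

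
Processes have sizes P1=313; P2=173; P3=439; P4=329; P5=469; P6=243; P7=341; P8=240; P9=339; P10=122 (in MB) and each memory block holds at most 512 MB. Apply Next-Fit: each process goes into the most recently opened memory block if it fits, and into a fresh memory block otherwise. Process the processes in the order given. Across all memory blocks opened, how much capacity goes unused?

P1 (313 MB) → memory block 1 (remaining 199 MB)
P2 (173 MB) → memory block 1 (remaining 26 MB)
P3 (439 MB) → memory block 2 (remaining 73 MB)
P4 (329 MB) → memory block 3 (remaining 183 MB)
P5 (469 MB) → memory block 4 (remaining 43 MB)
P6 (243 MB) → memory block 5 (remaining 269 MB)
P7 (341 MB) → memory block 6 (remaining 171 MB)
P8 (240 MB) → memory block 7 (remaining 272 MB)
P9 (339 MB) → memory block 8 (remaining 173 MB)
P10 (122 MB) → memory block 8 (remaining 51 MB)
8 memory blocks × 512 MB = 4096 MB; used 3008 MB; unused 1088 MB.

1088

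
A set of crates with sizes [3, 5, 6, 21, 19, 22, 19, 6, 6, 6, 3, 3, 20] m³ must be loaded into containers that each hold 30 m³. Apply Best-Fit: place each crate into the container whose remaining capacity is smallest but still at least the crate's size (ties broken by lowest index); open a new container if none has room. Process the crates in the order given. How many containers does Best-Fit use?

Put 3 m³ in container 1; 27 m³ remain.
Put 5 m³ in container 1; 22 m³ remain.
Put 6 m³ in container 1; 16 m³ remain.
Put 21 m³ in container 2; 9 m³ remain.
Put 19 m³ in container 3; 11 m³ remain.
Put 22 m³ in container 4; 8 m³ remain.
Put 19 m³ in container 5; 11 m³ remain.
Put 6 m³ in container 4; 2 m³ remain.
Put 6 m³ in container 2; 3 m³ remain.
Put 6 m³ in container 3; 5 m³ remain.
Put 3 m³ in container 2; 0 m³ remain.
Put 3 m³ in container 3; 2 m³ remain.
Put 20 m³ in container 6; 10 m³ remain.

6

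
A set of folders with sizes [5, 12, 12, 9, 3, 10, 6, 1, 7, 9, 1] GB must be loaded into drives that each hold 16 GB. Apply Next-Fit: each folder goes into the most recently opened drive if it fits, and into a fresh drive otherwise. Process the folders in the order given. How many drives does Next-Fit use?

7

drive 1: place 5 GB, 11 GB left
drive 2: place 12 GB, 4 GB left
drive 3: place 12 GB, 4 GB left
drive 4: place 9 GB, 7 GB left
drive 4: place 3 GB, 4 GB left
drive 5: place 10 GB, 6 GB left
drive 5: place 6 GB, 0 GB left
drive 6: place 1 GB, 15 GB left
drive 6: place 7 GB, 8 GB left
drive 7: place 9 GB, 7 GB left
drive 7: place 1 GB, 6 GB left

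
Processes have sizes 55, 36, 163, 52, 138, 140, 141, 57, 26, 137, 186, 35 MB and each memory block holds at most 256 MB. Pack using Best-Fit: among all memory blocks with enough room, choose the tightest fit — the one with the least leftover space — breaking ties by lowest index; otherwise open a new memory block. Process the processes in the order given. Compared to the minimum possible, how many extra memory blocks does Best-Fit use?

0

Best-Fit: [55,36,163] [52,138,57] [140] [141,26] [137] [186,35] → 6 memory blocks.
6 processes exceed 128 MB (half the capacity), and no two of those can share a memory block, so at least 6 memory blocks are needed.
So 6 is already optimal.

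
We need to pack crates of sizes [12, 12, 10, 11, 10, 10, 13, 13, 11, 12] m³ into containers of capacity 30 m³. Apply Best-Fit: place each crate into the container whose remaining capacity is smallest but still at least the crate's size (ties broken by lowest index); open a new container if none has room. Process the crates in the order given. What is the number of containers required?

5 containers

Put 12 m³ in container 1; 18 m³ remain.
Put 12 m³ in container 1; 6 m³ remain.
Put 10 m³ in container 2; 20 m³ remain.
Put 11 m³ in container 2; 9 m³ remain.
Put 10 m³ in container 3; 20 m³ remain.
Put 10 m³ in container 3; 10 m³ remain.
Put 13 m³ in container 4; 17 m³ remain.
Put 13 m³ in container 4; 4 m³ remain.
Put 11 m³ in container 5; 19 m³ remain.
Put 12 m³ in container 5; 7 m³ remain.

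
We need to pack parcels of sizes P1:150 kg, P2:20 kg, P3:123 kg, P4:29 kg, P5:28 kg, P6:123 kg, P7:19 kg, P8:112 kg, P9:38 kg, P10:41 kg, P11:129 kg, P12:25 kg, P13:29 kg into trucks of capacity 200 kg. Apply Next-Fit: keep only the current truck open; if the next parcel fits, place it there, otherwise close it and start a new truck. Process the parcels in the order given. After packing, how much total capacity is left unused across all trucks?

134

P1 (150 kg) → truck 1 (remaining 50 kg)
P2 (20 kg) → truck 1 (remaining 30 kg)
P3 (123 kg) → truck 2 (remaining 77 kg)
P4 (29 kg) → truck 2 (remaining 48 kg)
P5 (28 kg) → truck 2 (remaining 20 kg)
P6 (123 kg) → truck 3 (remaining 77 kg)
P7 (19 kg) → truck 3 (remaining 58 kg)
P8 (112 kg) → truck 4 (remaining 88 kg)
P9 (38 kg) → truck 4 (remaining 50 kg)
P10 (41 kg) → truck 4 (remaining 9 kg)
P11 (129 kg) → truck 5 (remaining 71 kg)
P12 (25 kg) → truck 5 (remaining 46 kg)
P13 (29 kg) → truck 5 (remaining 17 kg)
5 trucks × 200 kg = 1000 kg; used 866 kg; unused 134 kg.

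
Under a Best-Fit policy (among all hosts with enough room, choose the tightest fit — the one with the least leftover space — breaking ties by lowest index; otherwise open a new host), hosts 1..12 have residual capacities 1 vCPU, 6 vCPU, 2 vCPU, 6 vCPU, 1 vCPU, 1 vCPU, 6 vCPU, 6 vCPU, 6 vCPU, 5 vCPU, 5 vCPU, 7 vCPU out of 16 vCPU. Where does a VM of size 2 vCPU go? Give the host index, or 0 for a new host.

3

Hosts with room: host 2 (6 vCPU), host 3 (2 vCPU), host 4 (6 vCPU), host 7 (6 vCPU), host 8 (6 vCPU), host 9 (6 vCPU), host 10 (5 vCPU), host 11 (5 vCPU), host 12 (7 vCPU).
Tightest fit is host 3 with 2 vCPU free.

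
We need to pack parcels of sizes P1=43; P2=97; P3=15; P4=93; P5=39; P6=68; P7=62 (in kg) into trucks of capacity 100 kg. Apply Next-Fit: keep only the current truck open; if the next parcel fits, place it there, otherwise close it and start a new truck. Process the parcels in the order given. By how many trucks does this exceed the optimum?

Next-Fit: [43] [97] [15] [93] [39] [68] [62] → 7 trucks.
Total size 417 kg; any packing needs at least ⌈417/100⌉ = 5 trucks.
An optimal packing achieves that bound: [97] [93] [68,15] [62] [43,39] → 5 trucks.
Excess: 7 − 5 = 2.

2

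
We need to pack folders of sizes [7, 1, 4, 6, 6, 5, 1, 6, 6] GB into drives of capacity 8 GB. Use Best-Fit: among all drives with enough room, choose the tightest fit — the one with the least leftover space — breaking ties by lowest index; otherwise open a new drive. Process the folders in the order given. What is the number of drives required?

Put 7 GB in drive 1; 1 GB remain.
Put 1 GB in drive 1; 0 GB remain.
Put 4 GB in drive 2; 4 GB remain.
Put 6 GB in drive 3; 2 GB remain.
Put 6 GB in drive 4; 2 GB remain.
Put 5 GB in drive 5; 3 GB remain.
Put 1 GB in drive 3; 1 GB remain.
Put 6 GB in drive 6; 2 GB remain.
Put 6 GB in drive 7; 2 GB remain.
Final drives: [7,1] [4] [6,1] [6] [5] [6] [6].

7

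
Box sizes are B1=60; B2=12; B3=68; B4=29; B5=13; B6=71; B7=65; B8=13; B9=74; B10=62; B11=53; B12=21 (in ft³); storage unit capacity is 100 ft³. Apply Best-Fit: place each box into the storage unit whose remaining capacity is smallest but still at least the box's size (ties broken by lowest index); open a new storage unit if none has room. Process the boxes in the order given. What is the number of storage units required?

B1 (60 ft³) → storage unit 1 (remaining 40 ft³)
B2 (12 ft³) → storage unit 1 (remaining 28 ft³)
B3 (68 ft³) → storage unit 2 (remaining 32 ft³)
B4 (29 ft³) → storage unit 2 (remaining 3 ft³)
B5 (13 ft³) → storage unit 1 (remaining 15 ft³)
B6 (71 ft³) → storage unit 3 (remaining 29 ft³)
B7 (65 ft³) → storage unit 4 (remaining 35 ft³)
B8 (13 ft³) → storage unit 1 (remaining 2 ft³)
B9 (74 ft³) → storage unit 5 (remaining 26 ft³)
B10 (62 ft³) → storage unit 6 (remaining 38 ft³)
B11 (53 ft³) → storage unit 7 (remaining 47 ft³)
B12 (21 ft³) → storage unit 5 (remaining 5 ft³)

7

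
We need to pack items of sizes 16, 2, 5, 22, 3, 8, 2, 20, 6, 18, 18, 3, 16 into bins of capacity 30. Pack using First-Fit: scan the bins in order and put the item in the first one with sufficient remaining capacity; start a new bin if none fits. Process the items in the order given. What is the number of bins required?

6 bins

bin 1: place 16, 14 left
bin 1: place 2, 12 left
bin 1: place 5, 7 left
bin 2: place 22, 8 left
bin 1: place 3, 4 left
bin 2: place 8, 0 left
bin 1: place 2, 2 left
bin 3: place 20, 10 left
bin 3: place 6, 4 left
bin 4: place 18, 12 left
bin 5: place 18, 12 left
bin 3: place 3, 1 left
bin 6: place 16, 14 left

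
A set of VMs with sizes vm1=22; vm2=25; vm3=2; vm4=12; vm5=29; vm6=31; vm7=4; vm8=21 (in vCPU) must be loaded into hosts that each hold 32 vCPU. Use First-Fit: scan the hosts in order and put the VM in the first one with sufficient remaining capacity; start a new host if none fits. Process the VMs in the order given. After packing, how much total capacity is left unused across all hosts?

46

vm1 (22 vCPU) → host 1 (remaining 10 vCPU)
vm2 (25 vCPU) → host 2 (remaining 7 vCPU)
vm3 (2 vCPU) → host 1 (remaining 8 vCPU)
vm4 (12 vCPU) → host 3 (remaining 20 vCPU)
vm5 (29 vCPU) → host 4 (remaining 3 vCPU)
vm6 (31 vCPU) → host 5 (remaining 1 vCPU)
vm7 (4 vCPU) → host 1 (remaining 4 vCPU)
vm8 (21 vCPU) → host 6 (remaining 11 vCPU)
6 hosts × 32 vCPU = 192 vCPU; used 146 vCPU; unused 46 vCPU.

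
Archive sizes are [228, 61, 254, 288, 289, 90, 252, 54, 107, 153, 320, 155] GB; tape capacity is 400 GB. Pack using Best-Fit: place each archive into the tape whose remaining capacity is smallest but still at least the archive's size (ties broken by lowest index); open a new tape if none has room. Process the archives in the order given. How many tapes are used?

7 tapes

tape 1: place 228 GB, 172 GB left
tape 1: place 61 GB, 111 GB left
tape 2: place 254 GB, 146 GB left
tape 3: place 288 GB, 112 GB left
tape 4: place 289 GB, 111 GB left
tape 1: place 90 GB, 21 GB left
tape 5: place 252 GB, 148 GB left
tape 4: place 54 GB, 57 GB left
tape 3: place 107 GB, 5 GB left
tape 6: place 153 GB, 247 GB left
tape 7: place 320 GB, 80 GB left
tape 6: place 155 GB, 92 GB left
Final tapes: [228,61,90] [254] [288,107] [289,54] [252] [153,155] [320].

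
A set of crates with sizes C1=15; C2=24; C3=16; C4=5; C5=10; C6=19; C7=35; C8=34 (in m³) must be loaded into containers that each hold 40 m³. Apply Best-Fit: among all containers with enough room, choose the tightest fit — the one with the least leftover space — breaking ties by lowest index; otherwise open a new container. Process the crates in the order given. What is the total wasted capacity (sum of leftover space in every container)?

C1 (15 m³) → container 1 (remaining 25 m³)
C2 (24 m³) → container 1 (remaining 1 m³)
C3 (16 m³) → container 2 (remaining 24 m³)
C4 (5 m³) → container 2 (remaining 19 m³)
C5 (10 m³) → container 2 (remaining 9 m³)
C6 (19 m³) → container 3 (remaining 21 m³)
C7 (35 m³) → container 4 (remaining 5 m³)
C8 (34 m³) → container 5 (remaining 6 m³)
5 containers × 40 m³ = 200 m³; used 158 m³; unused 42 m³.

42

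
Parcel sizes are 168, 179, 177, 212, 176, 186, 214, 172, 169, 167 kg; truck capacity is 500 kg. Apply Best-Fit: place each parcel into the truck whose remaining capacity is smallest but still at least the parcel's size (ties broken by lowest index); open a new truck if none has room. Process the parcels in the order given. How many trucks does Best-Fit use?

5

168 kg → truck 1 (remaining 332 kg)
179 kg → truck 1 (remaining 153 kg)
177 kg → truck 2 (remaining 323 kg)
212 kg → truck 2 (remaining 111 kg)
176 kg → truck 3 (remaining 324 kg)
186 kg → truck 3 (remaining 138 kg)
214 kg → truck 4 (remaining 286 kg)
172 kg → truck 4 (remaining 114 kg)
169 kg → truck 5 (remaining 331 kg)
167 kg → truck 5 (remaining 164 kg)
Final trucks: [168,179] [177,212] [176,186] [214,172] [169,167].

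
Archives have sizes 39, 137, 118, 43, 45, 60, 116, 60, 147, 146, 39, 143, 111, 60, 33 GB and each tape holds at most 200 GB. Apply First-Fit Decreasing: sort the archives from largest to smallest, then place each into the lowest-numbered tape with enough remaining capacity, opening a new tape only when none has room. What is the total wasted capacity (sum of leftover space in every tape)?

Sorted descending: 147, 146, 143, 137, 118, 116, 111, 60, 60, 60, 45, 43, 39, 39, 33.
Put 147 GB in tape 1; 53 GB remain.
Put 146 GB in tape 2; 54 GB remain.
Put 143 GB in tape 3; 57 GB remain.
Put 137 GB in tape 4; 63 GB remain.
Put 118 GB in tape 5; 82 GB remain.
Put 116 GB in tape 6; 84 GB remain.
Put 111 GB in tape 7; 89 GB remain.
Put 60 GB in tape 4; 3 GB remain.
Put 60 GB in tape 5; 22 GB remain.
Put 60 GB in tape 6; 24 GB remain.
Put 45 GB in tape 1; 8 GB remain.
Put 43 GB in tape 2; 11 GB remain.
Put 39 GB in tape 3; 18 GB remain.
Put 39 GB in tape 7; 50 GB remain.
Put 33 GB in tape 7; 17 GB remain.
7 tapes × 200 GB = 1400 GB; used 1297 GB; unused 103 GB.

103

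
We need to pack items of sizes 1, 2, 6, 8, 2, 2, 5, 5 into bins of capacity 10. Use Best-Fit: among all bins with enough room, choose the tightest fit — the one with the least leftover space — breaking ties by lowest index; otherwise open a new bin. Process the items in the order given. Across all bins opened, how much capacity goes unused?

bin 1: place 1, 9 left
bin 1: place 2, 7 left
bin 1: place 6, 1 left
bin 2: place 8, 2 left
bin 2: place 2, 0 left
bin 3: place 2, 8 left
bin 3: place 5, 3 left
bin 4: place 5, 5 left
4 bins × 10 = 40; used 31; unused 9.

9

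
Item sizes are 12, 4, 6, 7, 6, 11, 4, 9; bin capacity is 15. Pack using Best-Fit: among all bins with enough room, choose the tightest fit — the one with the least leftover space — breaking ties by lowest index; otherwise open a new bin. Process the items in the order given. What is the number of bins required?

5

Put 12 in bin 1; 3 remain.
Put 4 in bin 2; 11 remain.
Put 6 in bin 2; 5 remain.
Put 7 in bin 3; 8 remain.
Put 6 in bin 3; 2 remain.
Put 11 in bin 4; 4 remain.
Put 4 in bin 4; 0 remain.
Put 9 in bin 5; 6 remain.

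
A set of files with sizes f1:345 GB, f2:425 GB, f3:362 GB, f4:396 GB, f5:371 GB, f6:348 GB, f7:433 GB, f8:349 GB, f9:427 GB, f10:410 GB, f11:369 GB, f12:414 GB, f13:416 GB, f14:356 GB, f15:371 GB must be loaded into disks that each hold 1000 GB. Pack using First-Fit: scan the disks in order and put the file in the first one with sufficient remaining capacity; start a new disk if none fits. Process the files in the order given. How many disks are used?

8 disks

Put f1 (345 GB) in disk 1; 655 GB remain.
Put f2 (425 GB) in disk 1; 230 GB remain.
Put f3 (362 GB) in disk 2; 638 GB remain.
Put f4 (396 GB) in disk 2; 242 GB remain.
Put f5 (371 GB) in disk 3; 629 GB remain.
Put f6 (348 GB) in disk 3; 281 GB remain.
Put f7 (433 GB) in disk 4; 567 GB remain.
Put f8 (349 GB) in disk 4; 218 GB remain.
Put f9 (427 GB) in disk 5; 573 GB remain.
Put f10 (410 GB) in disk 5; 163 GB remain.
Put f11 (369 GB) in disk 6; 631 GB remain.
Put f12 (414 GB) in disk 6; 217 GB remain.
Put f13 (416 GB) in disk 7; 584 GB remain.
Put f14 (356 GB) in disk 7; 228 GB remain.
Put f15 (371 GB) in disk 8; 629 GB remain.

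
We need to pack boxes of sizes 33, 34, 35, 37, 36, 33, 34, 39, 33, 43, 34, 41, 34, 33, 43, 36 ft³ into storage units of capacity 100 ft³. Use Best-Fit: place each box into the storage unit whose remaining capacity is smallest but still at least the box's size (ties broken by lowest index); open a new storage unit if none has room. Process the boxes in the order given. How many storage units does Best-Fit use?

8 storage units

33 ft³ → storage unit 1 (remaining 67 ft³)
34 ft³ → storage unit 1 (remaining 33 ft³)
35 ft³ → storage unit 2 (remaining 65 ft³)
37 ft³ → storage unit 2 (remaining 28 ft³)
36 ft³ → storage unit 3 (remaining 64 ft³)
33 ft³ → storage unit 1 (remaining 0 ft³)
34 ft³ → storage unit 3 (remaining 30 ft³)
39 ft³ → storage unit 4 (remaining 61 ft³)
33 ft³ → storage unit 4 (remaining 28 ft³)
43 ft³ → storage unit 5 (remaining 57 ft³)
34 ft³ → storage unit 5 (remaining 23 ft³)
41 ft³ → storage unit 6 (remaining 59 ft³)
34 ft³ → storage unit 6 (remaining 25 ft³)
33 ft³ → storage unit 7 (remaining 67 ft³)
43 ft³ → storage unit 7 (remaining 24 ft³)
36 ft³ → storage unit 8 (remaining 64 ft³)
Final storage units: [33,34,33] [35,37] [36,34] [39,33] [43,34] [41,34] [33,43] [36].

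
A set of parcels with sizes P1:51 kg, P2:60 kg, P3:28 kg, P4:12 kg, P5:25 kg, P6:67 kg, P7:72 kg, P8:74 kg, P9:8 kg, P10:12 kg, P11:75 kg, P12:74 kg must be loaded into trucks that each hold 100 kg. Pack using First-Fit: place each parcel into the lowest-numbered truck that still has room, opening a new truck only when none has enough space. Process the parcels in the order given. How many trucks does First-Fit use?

Put P1 (51 kg) in truck 1; 49 kg remain.
Put P2 (60 kg) in truck 2; 40 kg remain.
Put P3 (28 kg) in truck 1; 21 kg remain.
Put P4 (12 kg) in truck 1; 9 kg remain.
Put P5 (25 kg) in truck 2; 15 kg remain.
Put P6 (67 kg) in truck 3; 33 kg remain.
Put P7 (72 kg) in truck 4; 28 kg remain.
Put P8 (74 kg) in truck 5; 26 kg remain.
Put P9 (8 kg) in truck 1; 1 kg remain.
Put P10 (12 kg) in truck 2; 3 kg remain.
Put P11 (75 kg) in truck 6; 25 kg remain.
Put P12 (74 kg) in truck 7; 26 kg remain.
Final trucks: [51,28,12,8] [60,25,12] [67] [72] [74] [75] [74].

7 trucks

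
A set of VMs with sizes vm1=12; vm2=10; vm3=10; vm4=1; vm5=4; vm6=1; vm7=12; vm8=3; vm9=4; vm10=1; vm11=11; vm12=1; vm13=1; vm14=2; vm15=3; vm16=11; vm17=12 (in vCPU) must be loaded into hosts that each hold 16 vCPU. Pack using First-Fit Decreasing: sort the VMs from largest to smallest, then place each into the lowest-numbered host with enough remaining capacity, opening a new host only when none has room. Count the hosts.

Sorted descending: 12, 12, 12, 11, 11, 10, 10, 4, 4, 3, 3, 2, 1, 1, 1, 1, 1.
host 1: place 12 vCPU, 4 vCPU left
host 2: place 12 vCPU, 4 vCPU left
host 3: place 12 vCPU, 4 vCPU left
host 4: place 11 vCPU, 5 vCPU left
host 5: place 11 vCPU, 5 vCPU left
host 6: place 10 vCPU, 6 vCPU left
host 7: place 10 vCPU, 6 vCPU left
host 1: place 4 vCPU, 0 vCPU left
host 2: place 4 vCPU, 0 vCPU left
host 3: place 3 vCPU, 1 vCPU left
host 4: place 3 vCPU, 2 vCPU left
host 4: place 2 vCPU, 0 vCPU left
host 3: place 1 vCPU, 0 vCPU left
host 5: place 1 vCPU, 4 vCPU left
host 5: place 1 vCPU, 3 vCPU left
host 5: place 1 vCPU, 2 vCPU left
host 5: place 1 vCPU, 1 vCPU left

7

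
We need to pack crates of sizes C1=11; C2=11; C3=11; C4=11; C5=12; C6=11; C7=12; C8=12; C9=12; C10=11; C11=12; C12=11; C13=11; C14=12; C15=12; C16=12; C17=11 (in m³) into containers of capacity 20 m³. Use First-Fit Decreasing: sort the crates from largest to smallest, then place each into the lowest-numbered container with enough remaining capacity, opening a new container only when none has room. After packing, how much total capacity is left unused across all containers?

145

Sorted descending: 12, 12, 12, 12, 12, 12, 12, 12, 11, 11, 11, 11, 11, 11, 11, 11, 11.
12 m³ → container 1 (remaining 8 m³)
12 m³ → container 2 (remaining 8 m³)
12 m³ → container 3 (remaining 8 m³)
12 m³ → container 4 (remaining 8 m³)
12 m³ → container 5 (remaining 8 m³)
12 m³ → container 6 (remaining 8 m³)
12 m³ → container 7 (remaining 8 m³)
12 m³ → container 8 (remaining 8 m³)
11 m³ → container 9 (remaining 9 m³)
11 m³ → container 10 (remaining 9 m³)
11 m³ → container 11 (remaining 9 m³)
11 m³ → container 12 (remaining 9 m³)
11 m³ → container 13 (remaining 9 m³)
11 m³ → container 14 (remaining 9 m³)
11 m³ → container 15 (remaining 9 m³)
11 m³ → container 16 (remaining 9 m³)
11 m³ → container 17 (remaining 9 m³)
17 containers × 20 m³ = 340 m³; used 195 m³; unused 145 m³.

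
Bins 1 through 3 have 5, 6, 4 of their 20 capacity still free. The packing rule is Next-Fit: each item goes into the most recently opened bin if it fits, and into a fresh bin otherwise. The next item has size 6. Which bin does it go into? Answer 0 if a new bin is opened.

Next-Fit only looks at bin 3, which has 4 free.
6 does not fit, so a new bin is opened.

0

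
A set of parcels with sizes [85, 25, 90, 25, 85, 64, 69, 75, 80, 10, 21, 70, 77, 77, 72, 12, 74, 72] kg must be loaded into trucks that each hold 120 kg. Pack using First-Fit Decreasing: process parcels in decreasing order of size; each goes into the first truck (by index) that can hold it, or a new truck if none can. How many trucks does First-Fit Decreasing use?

13

Sorted descending: 90, 85, 85, 80, 77, 77, 75, 74, 72, 72, 70, 69, 64, 25, 25, 21, 12, 10.
truck 1: place 90 kg, 30 kg left
truck 2: place 85 kg, 35 kg left
truck 3: place 85 kg, 35 kg left
truck 4: place 80 kg, 40 kg left
truck 5: place 77 kg, 43 kg left
truck 6: place 77 kg, 43 kg left
truck 7: place 75 kg, 45 kg left
truck 8: place 74 kg, 46 kg left
truck 9: place 72 kg, 48 kg left
truck 10: place 72 kg, 48 kg left
truck 11: place 70 kg, 50 kg left
truck 12: place 69 kg, 51 kg left
truck 13: place 64 kg, 56 kg left
truck 1: place 25 kg, 5 kg left
truck 2: place 25 kg, 10 kg left
truck 3: place 21 kg, 14 kg left
truck 3: place 12 kg, 2 kg left
truck 2: place 10 kg, 0 kg left
Final trucks: [90,25] [85,25,10] [85,21,12] [80] [77] [77] [75] [74] [72] [72] [70] [69] [64].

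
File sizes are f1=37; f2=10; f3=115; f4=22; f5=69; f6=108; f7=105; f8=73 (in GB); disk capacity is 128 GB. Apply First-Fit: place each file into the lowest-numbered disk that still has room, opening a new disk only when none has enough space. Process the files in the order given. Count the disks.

6

Put f1 (37 GB) in disk 1; 91 GB remain.
Put f2 (10 GB) in disk 1; 81 GB remain.
Put f3 (115 GB) in disk 2; 13 GB remain.
Put f4 (22 GB) in disk 1; 59 GB remain.
Put f5 (69 GB) in disk 3; 59 GB remain.
Put f6 (108 GB) in disk 4; 20 GB remain.
Put f7 (105 GB) in disk 5; 23 GB remain.
Put f8 (73 GB) in disk 6; 55 GB remain.
Final disks: [37,10,22] [115] [69] [108] [105] [73].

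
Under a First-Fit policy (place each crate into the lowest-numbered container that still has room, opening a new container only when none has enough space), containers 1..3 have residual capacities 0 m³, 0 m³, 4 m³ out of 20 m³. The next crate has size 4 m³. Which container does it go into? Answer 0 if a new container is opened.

Containers with room: container 3 (4 m³).
The first with room is container 3.

3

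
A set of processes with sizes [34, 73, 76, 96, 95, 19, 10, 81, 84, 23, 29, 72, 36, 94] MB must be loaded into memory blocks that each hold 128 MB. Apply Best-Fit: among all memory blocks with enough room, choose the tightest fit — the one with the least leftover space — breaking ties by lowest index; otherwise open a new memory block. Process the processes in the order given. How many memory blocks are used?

8

34 MB → memory block 1 (remaining 94 MB)
73 MB → memory block 1 (remaining 21 MB)
76 MB → memory block 2 (remaining 52 MB)
96 MB → memory block 3 (remaining 32 MB)
95 MB → memory block 4 (remaining 33 MB)
19 MB → memory block 1 (remaining 2 MB)
10 MB → memory block 3 (remaining 22 MB)
81 MB → memory block 5 (remaining 47 MB)
84 MB → memory block 6 (remaining 44 MB)
23 MB → memory block 4 (remaining 10 MB)
29 MB → memory block 6 (remaining 15 MB)
72 MB → memory block 7 (remaining 56 MB)
36 MB → memory block 5 (remaining 11 MB)
94 MB → memory block 8 (remaining 34 MB)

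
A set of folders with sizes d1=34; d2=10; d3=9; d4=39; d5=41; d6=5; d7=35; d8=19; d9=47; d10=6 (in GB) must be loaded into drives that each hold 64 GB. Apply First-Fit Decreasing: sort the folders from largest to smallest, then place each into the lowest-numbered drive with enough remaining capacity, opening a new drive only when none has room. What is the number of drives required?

5

Sorted descending: 47, 41, 39, 35, 34, 19, 10, 9, 6, 5.
drive 1: place 47 GB, 17 GB left
drive 2: place 41 GB, 23 GB left
drive 3: place 39 GB, 25 GB left
drive 4: place 35 GB, 29 GB left
drive 5: place 34 GB, 30 GB left
drive 2: place 19 GB, 4 GB left
drive 1: place 10 GB, 7 GB left
drive 3: place 9 GB, 16 GB left
drive 1: place 6 GB, 1 GB left
drive 3: place 5 GB, 11 GB left
Final drives: [47,10,6] [41,19] [39,9,5] [35] [34].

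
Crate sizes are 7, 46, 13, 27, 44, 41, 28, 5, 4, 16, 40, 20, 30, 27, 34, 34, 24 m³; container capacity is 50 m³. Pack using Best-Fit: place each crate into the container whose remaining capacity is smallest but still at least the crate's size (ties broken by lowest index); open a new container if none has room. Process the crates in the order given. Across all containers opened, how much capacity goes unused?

110

container 1: place 7 m³, 43 m³ left
container 2: place 46 m³, 4 m³ left
container 1: place 13 m³, 30 m³ left
container 1: place 27 m³, 3 m³ left
container 3: place 44 m³, 6 m³ left
container 4: place 41 m³, 9 m³ left
container 5: place 28 m³, 22 m³ left
container 3: place 5 m³, 1 m³ left
container 2: place 4 m³, 0 m³ left
container 5: place 16 m³, 6 m³ left
container 6: place 40 m³, 10 m³ left
container 7: place 20 m³, 30 m³ left
container 7: place 30 m³, 0 m³ left
container 8: place 27 m³, 23 m³ left
container 9: place 34 m³, 16 m³ left
container 10: place 34 m³, 16 m³ left
container 11: place 24 m³, 26 m³ left
11 containers × 50 m³ = 550 m³; used 440 m³; unused 110 m³.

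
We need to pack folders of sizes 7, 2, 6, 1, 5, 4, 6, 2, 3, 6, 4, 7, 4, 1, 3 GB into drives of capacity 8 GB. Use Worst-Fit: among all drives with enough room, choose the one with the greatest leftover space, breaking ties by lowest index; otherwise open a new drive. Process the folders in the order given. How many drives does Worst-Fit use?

Put 7 GB in drive 1; 1 GB remain.
Put 2 GB in drive 2; 6 GB remain.
Put 6 GB in drive 2; 0 GB remain.
Put 1 GB in drive 1; 0 GB remain.
Put 5 GB in drive 3; 3 GB remain.
Put 4 GB in drive 4; 4 GB remain.
Put 6 GB in drive 5; 2 GB remain.
Put 2 GB in drive 4; 2 GB remain.
Put 3 GB in drive 3; 0 GB remain.
Put 6 GB in drive 6; 2 GB remain.
Put 4 GB in drive 7; 4 GB remain.
Put 7 GB in drive 8; 1 GB remain.
Put 4 GB in drive 7; 0 GB remain.
Put 1 GB in drive 4; 1 GB remain.
Put 3 GB in drive 9; 5 GB remain.
Final drives: [7,1] [2,6] [5,3] [4,2,1] [6] [6] [4,4] [7] [3].

9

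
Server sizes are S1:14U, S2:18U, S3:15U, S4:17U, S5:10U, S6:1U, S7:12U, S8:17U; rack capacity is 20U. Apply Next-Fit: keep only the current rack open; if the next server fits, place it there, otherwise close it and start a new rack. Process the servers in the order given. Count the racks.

7 racks

rack 1: place S1 (14U), 6U left
rack 2: place S2 (18U), 2U left
rack 3: place S3 (15U), 5U left
rack 4: place S4 (17U), 3U left
rack 5: place S5 (10U), 10U left
rack 5: place S6 (1U), 9U left
rack 6: place S7 (12U), 8U left
rack 7: place S8 (17U), 3U left
Final racks: [14] [18] [15] [17] [10,1] [12] [17].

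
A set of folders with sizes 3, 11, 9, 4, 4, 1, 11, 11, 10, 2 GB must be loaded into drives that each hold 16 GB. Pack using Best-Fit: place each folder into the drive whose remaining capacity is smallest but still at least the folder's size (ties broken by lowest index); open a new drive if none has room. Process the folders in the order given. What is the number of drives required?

5

3 GB → drive 1 (remaining 13 GB)
11 GB → drive 1 (remaining 2 GB)
9 GB → drive 2 (remaining 7 GB)
4 GB → drive 2 (remaining 3 GB)
4 GB → drive 3 (remaining 12 GB)
1 GB → drive 1 (remaining 1 GB)
11 GB → drive 3 (remaining 1 GB)
11 GB → drive 4 (remaining 5 GB)
10 GB → drive 5 (remaining 6 GB)
2 GB → drive 2 (remaining 1 GB)
Final drives: [3,11,1] [9,4,2] [4,11] [11] [10].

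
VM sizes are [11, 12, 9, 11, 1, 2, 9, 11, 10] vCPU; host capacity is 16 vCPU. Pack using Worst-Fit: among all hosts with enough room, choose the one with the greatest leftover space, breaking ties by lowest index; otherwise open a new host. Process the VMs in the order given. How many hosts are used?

11 vCPU → host 1 (remaining 5 vCPU)
12 vCPU → host 2 (remaining 4 vCPU)
9 vCPU → host 3 (remaining 7 vCPU)
11 vCPU → host 4 (remaining 5 vCPU)
1 vCPU → host 3 (remaining 6 vCPU)
2 vCPU → host 3 (remaining 4 vCPU)
9 vCPU → host 5 (remaining 7 vCPU)
11 vCPU → host 6 (remaining 5 vCPU)
10 vCPU → host 7 (remaining 6 vCPU)
Final hosts: [11] [12] [9,1,2] [11] [9] [11] [10].

7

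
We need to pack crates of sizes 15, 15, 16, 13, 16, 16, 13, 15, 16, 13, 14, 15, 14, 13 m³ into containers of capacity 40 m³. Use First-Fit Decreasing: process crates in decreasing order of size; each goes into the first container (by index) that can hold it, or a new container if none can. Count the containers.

Sorted descending: 16, 16, 16, 16, 15, 15, 15, 15, 14, 14, 13, 13, 13, 13.
container 1: place 16 m³, 24 m³ left
container 1: place 16 m³, 8 m³ left
container 2: place 16 m³, 24 m³ left
container 2: place 16 m³, 8 m³ left
container 3: place 15 m³, 25 m³ left
container 3: place 15 m³, 10 m³ left
container 4: place 15 m³, 25 m³ left
container 4: place 15 m³, 10 m³ left
container 5: place 14 m³, 26 m³ left
container 5: place 14 m³, 12 m³ left
container 6: place 13 m³, 27 m³ left
container 6: place 13 m³, 14 m³ left
container 6: place 13 m³, 1 m³ left
container 7: place 13 m³, 27 m³ left

7 containers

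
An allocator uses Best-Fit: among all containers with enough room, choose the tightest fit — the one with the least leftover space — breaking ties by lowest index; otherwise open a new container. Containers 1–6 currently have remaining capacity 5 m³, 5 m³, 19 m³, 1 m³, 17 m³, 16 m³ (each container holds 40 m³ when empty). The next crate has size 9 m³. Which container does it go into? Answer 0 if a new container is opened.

6

Containers with room: container 3 (19 m³), container 5 (17 m³), container 6 (16 m³).
Tightest fit is container 6 with 16 m³ free.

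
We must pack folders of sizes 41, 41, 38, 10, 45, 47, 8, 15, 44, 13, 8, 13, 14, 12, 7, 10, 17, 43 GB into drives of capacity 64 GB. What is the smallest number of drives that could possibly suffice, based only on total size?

7

Total size = 41 + 41 + 38 + 10 + 45 + 47 + 8 + 15 + 44 + 13 + 8 + 13 + 14 + 12 + 7 + 10 + 17 + 43 = 426 GB.
⌈426 / 64⌉ = 7.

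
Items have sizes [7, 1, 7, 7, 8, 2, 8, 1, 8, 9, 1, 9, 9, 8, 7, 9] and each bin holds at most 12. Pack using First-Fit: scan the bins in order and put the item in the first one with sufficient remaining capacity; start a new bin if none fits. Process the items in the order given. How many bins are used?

7 → bin 1 (remaining 5)
1 → bin 1 (remaining 4)
7 → bin 2 (remaining 5)
7 → bin 3 (remaining 5)
8 → bin 4 (remaining 4)
2 → bin 1 (remaining 2)
8 → bin 5 (remaining 4)
1 → bin 1 (remaining 1)
8 → bin 6 (remaining 4)
9 → bin 7 (remaining 3)
1 → bin 1 (remaining 0)
9 → bin 8 (remaining 3)
9 → bin 9 (remaining 3)
8 → bin 10 (remaining 4)
7 → bin 11 (remaining 5)
9 → bin 12 (remaining 3)

12 bins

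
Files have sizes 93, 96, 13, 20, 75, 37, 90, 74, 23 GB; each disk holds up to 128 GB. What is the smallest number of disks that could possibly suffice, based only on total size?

5 disks

Total size = 93 + 96 + 13 + 20 + 75 + 37 + 90 + 74 + 23 = 521 GB.
⌈521 / 128⌉ = 5.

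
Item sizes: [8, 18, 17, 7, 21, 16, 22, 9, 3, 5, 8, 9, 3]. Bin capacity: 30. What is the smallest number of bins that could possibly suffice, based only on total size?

5

Total size = 8 + 18 + 17 + 7 + 21 + 16 + 22 + 9 + 3 + 5 + 8 + 9 + 3 = 146.
⌈146 / 30⌉ = 5.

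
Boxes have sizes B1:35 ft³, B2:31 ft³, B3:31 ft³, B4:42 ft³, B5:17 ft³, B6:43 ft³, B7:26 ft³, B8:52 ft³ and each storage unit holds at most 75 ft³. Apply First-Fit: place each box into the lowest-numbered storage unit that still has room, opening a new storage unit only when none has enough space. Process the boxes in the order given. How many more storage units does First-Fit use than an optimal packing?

1

First-Fit: [35,31] [31,42] [17,43] [26] [52] → 5 storage units.
Total size 277 ft³; any packing needs at least ⌈277/75⌉ = 4 storage units.
An optimal packing achieves that bound: [52,17] [43,31] [42,31] [35,26] → 4 storage units.
Excess: 5 − 4 = 1.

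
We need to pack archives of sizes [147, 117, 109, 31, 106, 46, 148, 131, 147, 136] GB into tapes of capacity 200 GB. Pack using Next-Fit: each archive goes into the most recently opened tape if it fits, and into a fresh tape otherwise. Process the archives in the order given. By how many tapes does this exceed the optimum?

Next-Fit: [147] [117] [109,31] [106,46] [148] [131] [147] [136] → 8 tapes.
8 archives exceed 100 GB (half the capacity), and no two of those can share a tape, so at least 8 tapes are needed.
So 8 is already optimal.

0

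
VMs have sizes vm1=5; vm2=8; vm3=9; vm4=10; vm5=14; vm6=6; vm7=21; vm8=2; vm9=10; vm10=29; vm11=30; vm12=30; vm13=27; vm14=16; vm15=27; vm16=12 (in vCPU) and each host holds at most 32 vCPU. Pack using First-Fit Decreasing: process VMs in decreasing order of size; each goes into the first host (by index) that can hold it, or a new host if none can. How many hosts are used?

9

Sorted descending: 30, 30, 29, 27, 27, 21, 16, 14, 12, 10, 10, 9, 8, 6, 5, 2.
Put 30 vCPU in host 1; 2 vCPU remain.
Put 30 vCPU in host 2; 2 vCPU remain.
Put 29 vCPU in host 3; 3 vCPU remain.
Put 27 vCPU in host 4; 5 vCPU remain.
Put 27 vCPU in host 5; 5 vCPU remain.
Put 21 vCPU in host 6; 11 vCPU remain.
Put 16 vCPU in host 7; 16 vCPU remain.
Put 14 vCPU in host 7; 2 vCPU remain.
Put 12 vCPU in host 8; 20 vCPU remain.
Put 10 vCPU in host 6; 1 vCPU remain.
Put 10 vCPU in host 8; 10 vCPU remain.
Put 9 vCPU in host 8; 1 vCPU remain.
Put 8 vCPU in host 9; 24 vCPU remain.
Put 6 vCPU in host 9; 18 vCPU remain.
Put 5 vCPU in host 4; 0 vCPU remain.
Put 2 vCPU in host 1; 0 vCPU remain.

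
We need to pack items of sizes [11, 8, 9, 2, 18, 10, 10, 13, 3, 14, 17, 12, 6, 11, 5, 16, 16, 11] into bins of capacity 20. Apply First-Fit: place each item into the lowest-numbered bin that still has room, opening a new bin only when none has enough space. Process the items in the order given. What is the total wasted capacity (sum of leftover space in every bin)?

11 → bin 1 (remaining 9)
8 → bin 1 (remaining 1)
9 → bin 2 (remaining 11)
2 → bin 2 (remaining 9)
18 → bin 3 (remaining 2)
10 → bin 4 (remaining 10)
10 → bin 4 (remaining 0)
13 → bin 5 (remaining 7)
3 → bin 2 (remaining 6)
14 → bin 6 (remaining 6)
17 → bin 7 (remaining 3)
12 → bin 8 (remaining 8)
6 → bin 2 (remaining 0)
11 → bin 9 (remaining 9)
5 → bin 5 (remaining 2)
16 → bin 10 (remaining 4)
16 → bin 11 (remaining 4)
11 → bin 12 (remaining 9)
12 bins × 20 = 240; used 192; unused 48.

48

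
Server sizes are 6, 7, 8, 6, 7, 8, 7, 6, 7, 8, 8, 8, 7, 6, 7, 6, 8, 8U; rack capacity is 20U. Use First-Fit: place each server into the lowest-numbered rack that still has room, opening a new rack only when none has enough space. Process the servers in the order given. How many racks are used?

Put 6U in rack 1; 14U remain.
Put 7U in rack 1; 7U remain.
Put 8U in rack 2; 12U remain.
Put 6U in rack 1; 1U remain.
Put 7U in rack 2; 5U remain.
Put 8U in rack 3; 12U remain.
Put 7U in rack 3; 5U remain.
Put 6U in rack 4; 14U remain.
Put 7U in rack 4; 7U remain.
Put 8U in rack 5; 12U remain.
Put 8U in rack 5; 4U remain.
Put 8U in rack 6; 12U remain.
Put 7U in rack 4; 0U remain.
Put 6U in rack 6; 6U remain.
Put 7U in rack 7; 13U remain.
Put 6U in rack 6; 0U remain.
Put 8U in rack 7; 5U remain.
Put 8U in rack 8; 12U remain.

8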